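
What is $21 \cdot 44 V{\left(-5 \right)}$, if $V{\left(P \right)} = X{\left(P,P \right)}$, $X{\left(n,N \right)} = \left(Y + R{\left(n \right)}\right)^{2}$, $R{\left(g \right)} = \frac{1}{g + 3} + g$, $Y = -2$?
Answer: $51975$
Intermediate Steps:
$R{\left(g \right)} = g + \frac{1}{3 + g}$ ($R{\left(g \right)} = \frac{1}{3 + g} + g = g + \frac{1}{3 + g}$)
$X{\left(n,N \right)} = \left(-2 + \frac{1 + n^{2} + 3 n}{3 + n}\right)^{2}$
$V{\left(P \right)} = \frac{\left(5 - P - P^{2}\right)^{2}}{\left(3 + P\right)^{2}}$
$21 \cdot 44 V{\left(-5 \right)} = 21 \cdot 44 \frac{\left(5 - -5 - \left(-5\right)^{2}\right)^{2}}{\left(3 - 5\right)^{2}} = 924 \frac{\left(5 + 5 - 25\right)^{2}}{4} = 924 \frac{\left(-15\right)^{2}}{4} = 924 \cdot \frac{1}{4} \cdot 225 = 924 \cdot \frac{225}{4} = 51975$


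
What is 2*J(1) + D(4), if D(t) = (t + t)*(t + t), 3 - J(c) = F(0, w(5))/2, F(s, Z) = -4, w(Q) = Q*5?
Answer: 74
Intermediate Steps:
w(Q) = 5*Q
J(c) = 5 (J(c) = 3 - (-4)/2 = 3 - 1*(-2) = 3 + 2 = 5)
D(t) = 4*t**2 (D(t) = (2*t)*(2*t) = 4*t**2)
2*J(1) + D(4) = 2*5 + 4*4**2 = 10 + 4*16 = 10 + 64 = 74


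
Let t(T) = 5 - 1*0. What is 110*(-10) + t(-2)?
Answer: -1095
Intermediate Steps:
t(T) = 5 (t(T) = 5 + 0 = 5)
110*(-10) + t(-2) = 110*(-10) + 5 = -1100 + 5 = -1095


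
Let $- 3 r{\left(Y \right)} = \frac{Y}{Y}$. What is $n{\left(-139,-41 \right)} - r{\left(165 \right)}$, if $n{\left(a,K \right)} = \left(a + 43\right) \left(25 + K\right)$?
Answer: $\frac{4609}{3} \approx 1536.3$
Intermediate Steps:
$r{\left(Y \right)} = - \frac{1}{3}$ ($r{\left(Y \right)} = - \frac{Y \frac{1}{Y}}{3} = \left(- \frac{1}{3}\right) 1 = - \frac{1}{3}$)
$n{\left(a,K \right)} = \left(25 + K\right) \left(43 + a\right)$ ($n{\left(a,K \right)} = \left(43 + a\right) \left(25 + K\right) = \left(25 + K\right) \left(43 + a\right)$)
$n{\left(-139,-41 \right)} - r{\left(165 \right)} = \left(1075 + 25 \left(-139\right) + 43 \left(-41\right) - -5699\right) - - \frac{1}{3} = \left(1075 - 3475 - 1763 + 5699\right) + \frac{1}{3} = 1536 + \frac{1}{3} = \frac{4609}{3}$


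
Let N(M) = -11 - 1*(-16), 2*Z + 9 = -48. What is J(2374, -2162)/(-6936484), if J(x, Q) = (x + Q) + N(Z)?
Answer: -217/6936484 ≈ -3.1284e-5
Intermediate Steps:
Z = -57/2 (Z = -9/2 + (½)*(-48) = -9/2 - 24 = -57/2 ≈ -28.500)
N(M) = 5 (N(M) = -11 + 16 = 5)
J(x, Q) = 5 + Q + x (J(x, Q) = (x + Q) + 5 = (Q + x) + 5 = 5 + Q + x)
J(2374, -2162)/(-6936484) = (5 - 2162 + 2374)/(-6936484) = 217*(-1/6936484) = -217/6936484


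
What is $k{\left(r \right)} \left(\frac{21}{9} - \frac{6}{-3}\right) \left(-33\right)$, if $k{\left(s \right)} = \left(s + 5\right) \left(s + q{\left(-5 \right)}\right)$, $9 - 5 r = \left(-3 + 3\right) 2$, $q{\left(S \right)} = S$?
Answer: $\frac{77792}{25} \approx 3111.7$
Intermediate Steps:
$r = \frac{9}{5}$ ($r = \frac{9}{5} - \frac{\left(-3 + 3\right) 2}{5} = \frac{9}{5} - \frac{0 \cdot 2}{5} = \frac{9}{5} - 0 = \frac{9}{5} + 0 = \frac{9}{5} \approx 1.8$)
$k{\left(s \right)} = \left(-5 + s\right) \left(5 + s\right)$ ($k{\left(s \right)} = \left(s + 5\right) \left(s - 5\right) = \left(5 + s\right) \left(-5 + s\right) = \left(-5 + s\right) \left(5 + s\right)$)
$k{\left(r \right)} \left(\frac{21}{9} - \frac{6}{-3}\right) \left(-33\right) = \left(-25 + \left(\frac{9}{5}\right)^{2}\right) \left(\frac{21}{9} - \frac{6}{-3}\right) \left(-33\right) = \left(-25 + \frac{81}{25}\right) \left(21 \cdot \frac{1}{9} - -2\right) \left(-33\right) = - \frac{544 \left(\frac{7}{3} + 2\right)}{25} \left(-33\right) = \left(- \frac{544}{25}\right) \frac{13}{3} \left(-33\right) = \left(- \frac{7072}{75}\right) \left(-33\right) = \frac{77792}{25}$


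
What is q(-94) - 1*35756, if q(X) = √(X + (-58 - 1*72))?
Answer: -35756 + 4*I*√14 ≈ -35756.0 + 14.967*I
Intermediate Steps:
q(X) = √(-130 + X) (q(X) = √(X + (-58 - 72)) = √(X - 130) = √(-130 + X))
q(-94) - 1*35756 = √(-130 - 94) - 1*35756 = √(-224) - 35756 = 4*I*√14 - 35756 = -35756 + 4*I*√14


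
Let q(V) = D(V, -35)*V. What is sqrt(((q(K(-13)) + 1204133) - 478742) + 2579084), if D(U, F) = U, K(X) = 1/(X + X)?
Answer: 3*sqrt(248202789)/26 ≈ 1817.8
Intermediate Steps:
K(X) = 1/(2*X)
q(V) = V**2 (q(V) = V*V = V**2)
sqrt(((q(K(-13)) + 1204133) - 478742) + 2579084) = sqrt(((((1/2)/(-13))**2 + 1204133) - 478742) + 2579084) = sqrt(((((1/2)*(-1/13))**2 + 1204133) - 478742) + 2579084) = sqrt((((-1/26)**2 + 1204133) - 478742) + 2579084) = sqrt(((1/676 + 1204133) - 478742) + 2579084) = sqrt((813993909/676 - 478742) + 2579084) = sqrt(490364317/676 + 2579084) = sqrt(2233825101/676) = 3*sqrt(248202789)/26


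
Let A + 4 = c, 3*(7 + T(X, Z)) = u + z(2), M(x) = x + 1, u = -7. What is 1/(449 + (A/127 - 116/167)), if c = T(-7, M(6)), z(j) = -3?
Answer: 63627/28517146 ≈ 0.0022312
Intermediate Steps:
M(x) = 1 + x
T(X, Z) = -31/3 (T(X, Z) = -7 + (-7 - 3)/3 = -7 + (⅓)*(-10) = -7 - 10/3 = -31/3)
c = -31/3 ≈ -10.333
A = -43/3 (A = -4 - 31/3 = -43/3 ≈ -14.333)
1/(449 + (A/127 - 116/167)) = 1/(449 + (-43/3/127 - 116/167)) = 1/(449 + (-43/3*1/127 - 116*1/167)) = 1/(449 + (-43/381 - 116/167)) = 1/(449 - 51377/63627) = 1/(28517146/63627) = 63627/28517146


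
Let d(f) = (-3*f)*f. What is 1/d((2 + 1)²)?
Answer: -1/243 ≈ -0.0041152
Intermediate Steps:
d(f) = -3*f²
1/d((2 + 1)²) = 1/(-3*(2 + 1)⁴) = 1/(-3*(3²)²) = 1/(-3*9²) = 1/(-3*81) = 1/(-243) = -1/243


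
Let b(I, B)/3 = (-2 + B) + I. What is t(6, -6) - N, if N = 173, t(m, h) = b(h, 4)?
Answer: -185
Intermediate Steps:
b(I, B) = -6 + 3*B + 3*I (b(I, B) = 3*((-2 + B) + I) = 3*(-2 + B + I) = -6 + 3*B + 3*I)
t(m, h) = 6 + 3*h (t(m, h) = -6 + 3*4 + 3*h = -6 + 12 + 3*h = 6 + 3*h)
t(6, -6) - N = (6 + 3*(-6)) - 1*173 = (6 - 18) - 173 = -12 - 173 = -185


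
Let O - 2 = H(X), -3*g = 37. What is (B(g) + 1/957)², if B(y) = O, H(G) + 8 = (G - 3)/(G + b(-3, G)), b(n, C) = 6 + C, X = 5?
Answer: 2022390841/58614336 ≈ 34.503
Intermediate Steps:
g = -37/3 (g = -⅓*37 = -37/3 ≈ -12.333)
H(G) = -8 + (-3 + G)/(6 + 2*G) (H(G) = -8 + (G - 3)/(G + (6 + G)) = -8 + (-3 + G)/(6 + 2*G))
O = -47/8 (O = 2 + 3*(-17 - 5*5)/(2*(3 + 5)) = 2 + (3/2)*(-17 - 25)/8 = 2 + (3/2)*(⅛)*(-42) = 2 - 63/8 = -47/8 ≈ -5.8750)
B(y) = -47/8
(B(g) + 1/957)² = (-47/8 + 1/957)² = (-44971/7656)² = 2022390841/58614336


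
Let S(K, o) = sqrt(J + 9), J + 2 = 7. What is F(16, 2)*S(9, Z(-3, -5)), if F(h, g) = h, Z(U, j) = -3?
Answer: 16*sqrt(14) ≈ 59.867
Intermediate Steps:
J = 5 (J = -2 + 7 = 5)
S(K, o) = sqrt(14) (S(K, o) = sqrt(5 + 9) = sqrt(14))
F(16, 2)*S(9, Z(-3, -5)) = 16*sqrt(14)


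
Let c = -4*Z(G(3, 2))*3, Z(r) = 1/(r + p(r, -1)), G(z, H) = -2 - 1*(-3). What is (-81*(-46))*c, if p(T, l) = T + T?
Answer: -14904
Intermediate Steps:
p(T, l) = 2*T
G(z, H) = 1 (G(z, H) = -2 + 3 = 1)
Z(r) = 1/(3*r) (Z(r) = 1/(r + 2*r) = 1/(3*r))
c = -4 (c = -4/(3*1)*3 = -4/3*3 = -4)
(-81*(-46))*c = -81*(-46)*(-4) = 3726*(-4) = -14904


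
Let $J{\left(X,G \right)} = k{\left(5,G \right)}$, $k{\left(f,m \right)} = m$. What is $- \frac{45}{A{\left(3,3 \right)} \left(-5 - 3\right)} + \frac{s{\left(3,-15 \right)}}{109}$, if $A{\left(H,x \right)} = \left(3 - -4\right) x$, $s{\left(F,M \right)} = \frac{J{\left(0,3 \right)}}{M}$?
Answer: $\frac{8119}{30520} \approx 0.26602$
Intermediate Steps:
$J{\left(X,G \right)} = G$
$s{\left(F,M \right)} = \frac{3}{M}$
$A{\left(H,x \right)} = 7 x$ ($A{\left(H,x \right)} = \left(3 + 4\right) x = 7 x$)
$- \frac{45}{A{\left(3,3 \right)} \left(-5 - 3\right)} + \frac{s{\left(3,-15 \right)}}{109} = - \frac{45}{7 \cdot 3 \left(-5 - 3\right)} + \frac{3 \frac{1}{-15}}{109} = - \frac{45}{21 \left(-8\right)} + 3 \left(- \frac{1}{15}\right) \frac{1}{109} = - \frac{45}{-168} - \frac{1}{545} = \left(-45\right) \left(- \frac{1}{168}\right) - \frac{1}{545} = \frac{15}{56} - \frac{1}{545} = \frac{8119}{30520}$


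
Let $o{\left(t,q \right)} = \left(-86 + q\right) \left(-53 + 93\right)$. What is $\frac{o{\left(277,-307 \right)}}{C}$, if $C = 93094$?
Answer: $- \frac{7860}{46547} \approx -0.16886$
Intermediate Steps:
$o{\left(t,q \right)} = -3440 + 40 q$ ($o{\left(t,q \right)} = \left(-86 + q\right) 40 = -3440 + 40 q$)
$\frac{o{\left(277,-307 \right)}}{C} = \frac{-3440 + 40 \left(-307\right)}{93094} = \left(-3440 - 12280\right) \frac{1}{93094} = \left(-15720\right) \frac{1}{93094} = - \frac{7860}{46547}$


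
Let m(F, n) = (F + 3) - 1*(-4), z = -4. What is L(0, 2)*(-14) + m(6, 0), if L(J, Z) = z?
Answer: 69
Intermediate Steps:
L(J, Z) = -4
m(F, n) = 7 + F (m(F, n) = (3 + F) + 4 = 7 + F)
L(0, 2)*(-14) + m(6, 0) = -4*(-14) + (7 + 6) = 56 + 13 = 69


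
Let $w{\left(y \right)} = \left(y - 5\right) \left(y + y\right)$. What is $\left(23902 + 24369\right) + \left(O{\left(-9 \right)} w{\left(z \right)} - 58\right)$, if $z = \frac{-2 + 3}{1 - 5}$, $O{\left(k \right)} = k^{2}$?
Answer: $\frac{387405}{8} \approx 48426.0$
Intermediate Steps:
$z = - \frac{1}{4}$ ($z = 1 \frac{1}{-4} = 1 \left(- \frac{1}{4}\right) = - \frac{1}{4} \approx -0.25$)
$w{\left(y \right)} = 2 y \left(-5 + y\right)$ ($w{\left(y \right)} = \left(-5 + y\right) 2 y = 2 y \left(-5 + y\right)$)
$\left(23902 + 24369\right) + \left(O{\left(-9 \right)} w{\left(z \right)} - 58\right) = \left(23902 + 24369\right) - \left(58 - \left(-9\right)^{2} \cdot 2 \left(- \frac{1}{4}\right) \left(-5 - \frac{1}{4}\right)\right) = 48271 - \left(58 - 81 \cdot 2 \left(- \frac{1}{4}\right) \left(- \frac{21}{4}\right)\right) = 48271 + \left(81 \cdot \frac{21}{8} - 58\right) = 48271 + \left(\frac{1701}{8} - 58\right) = 48271 + \frac{1237}{8} = \frac{387405}{8}$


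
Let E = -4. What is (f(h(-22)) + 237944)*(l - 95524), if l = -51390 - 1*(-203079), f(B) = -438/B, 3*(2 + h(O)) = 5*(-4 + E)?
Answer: 307411769885/23 ≈ 1.3366e+10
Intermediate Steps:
h(O) = -46/3 (h(O) = -2 + (5*(-4 - 4))/3 = -2 + (5*(-8))/3 = -2 + (⅓)*(-40) = -2 - 40/3 = -46/3)
l = 151689 (l = -51390 + 203079 = 151689)
(f(h(-22)) + 237944)*(l - 95524) = (-438/(-46/3) + 237944)*(151689 - 95524) = (-438*(-3/46) + 237944)*56165 = (657/23 + 237944)*56165 = (5473369/23)*56165 = 307411769885/23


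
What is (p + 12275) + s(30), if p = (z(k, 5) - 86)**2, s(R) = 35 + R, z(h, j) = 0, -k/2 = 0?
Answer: 19736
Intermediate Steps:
k = 0 (k = -2*0 = 0)
p = 7396 (p = (0 - 86)**2 = (-86)**2 = 7396)
(p + 12275) + s(30) = (7396 + 12275) + (35 + 30) = 19671 + 65 = 19736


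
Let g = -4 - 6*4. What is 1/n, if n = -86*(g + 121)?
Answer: -1/7998 ≈ -0.00012503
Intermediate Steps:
g = -28 (g = -4 - 24 = -28)
n = -7998 (n = -86*(-28 + 121) = -86*93 = -7998)
1/n = 1/(-7998) = -1/7998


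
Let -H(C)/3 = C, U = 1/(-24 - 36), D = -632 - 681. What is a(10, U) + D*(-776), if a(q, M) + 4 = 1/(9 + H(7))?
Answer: 12226607/12 ≈ 1.0189e+6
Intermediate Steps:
D = -1313
U = -1/60 (U = 1/(-60) = -1/60 ≈ -0.016667)
H(C) = -3*C
a(q, M) = -49/12 (a(q, M) = -4 + 1/(9 - 3*7) = -4 + 1/(9 - 21) = -4 + 1/(-12) = -4 - 1/12 = -49/12)
a(10, U) + D*(-776) = -49/12 - 1313*(-776) = -49/12 + 1018888 = 12226607/12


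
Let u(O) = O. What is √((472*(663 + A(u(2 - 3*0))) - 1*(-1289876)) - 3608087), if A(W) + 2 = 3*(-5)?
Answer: I*√2013299 ≈ 1418.9*I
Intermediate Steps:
A(W) = -17 (A(W) = -2 + 3*(-5) = -2 - 15 = -17)
√((472*(663 + A(u(2 - 3*0))) - 1*(-1289876)) - 3608087) = √((472*(663 - 17) - 1*(-1289876)) - 3608087) = √((472*646 + 1289876) - 3608087) = √((304912 + 1289876) - 3608087) = √(1594788 - 3608087) = √(-2013299) = I*√2013299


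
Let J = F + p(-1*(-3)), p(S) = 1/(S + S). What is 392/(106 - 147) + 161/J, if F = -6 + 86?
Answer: -148946/19721 ≈ -7.5527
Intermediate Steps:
F = 80
p(S) = 1/(2*S)
J = 481/6 (J = 80 + 1/(2*((-1*(-3)))) = 80 + (½)/3 = 80 + (½)*(⅓) = 80 + ⅙ = 481/6 ≈ 80.167)
392/(106 - 147) + 161/J = 392/(106 - 147) + 161/(481/6) = 392/(-41) + 161*(6/481) = 392*(-1/41) + 966/481 = -392/41 + 966/481 = -148946/19721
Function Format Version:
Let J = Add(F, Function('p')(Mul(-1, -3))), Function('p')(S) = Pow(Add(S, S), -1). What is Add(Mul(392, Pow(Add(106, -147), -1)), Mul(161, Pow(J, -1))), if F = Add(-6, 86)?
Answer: Rational(-148946, 19721) ≈ -7.5527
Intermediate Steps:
F = 80
Function('p')(S) = Mul(Rational(1, 2), Pow(S, -1)) (Function('p')(S) = Pow(Mul(2, S), -1) = Mul(Rational(1, 2), Pow(S, -1)))
J = Rational(481, 6) (J = Add(80, Mul(Rational(1, 2), Pow(Mul(-1, -3), -1))) = Add(80, Mul(Rational(1, 2), Pow(3, -1))) = Add(80, Mul(Rational(1, 2), Rational(1, 3))) = Add(80, Rational(1, 6)) = Rational(481, 6) ≈ 80.167)
Add(Mul(392, Pow(Add(106, -147), -1)), Mul(161, Pow(J, -1))) = Add(Mul(392, Pow(Add(106, -147), -1)), Mul(161, Pow(Rational(481, 6), -1))) = Add(Mul(392, Pow(-41, -1)), Mul(161, Rational(6, 481))) = Add(Mul(392, Rational(-1, 41)), Rational(966, 481)) = Add(Rational(-392, 41), Rational(966, 481)) = Rational(-148946, 19721)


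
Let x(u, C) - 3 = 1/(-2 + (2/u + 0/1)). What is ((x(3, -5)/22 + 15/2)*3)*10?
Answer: 10035/44 ≈ 228.07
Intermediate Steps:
x(u, C) = 3 + 1/(-2 + 2/u) (x(u, C) = 3 + 1/(-2 + (2/u + 0/1)) = 3 + 1/(-2 + (2/u + 0*1)) = 3 + 1/(-2 + (2/u + 0)) = 3 + 1/(-2 + 2/u))
((x(3, -5)/22 + 15/2)*3)*10 = ((((-6 + 5*3)/(2*(-1 + 3)))/22 + 15/2)*3)*10 = ((((1/2)*(-6 + 15)/2)*(1/22) + 15*(1/2))*3)*10 = ((((1/2)*(1/2)*9)*(1/22) + 15/2)*3)*10 = (((9/4)*(1/22) + 15/2)*3)*10 = ((9/88 + 15/2)*3)*10 = ((669/88)*3)*10 = (2007/88)*10 = 10035/44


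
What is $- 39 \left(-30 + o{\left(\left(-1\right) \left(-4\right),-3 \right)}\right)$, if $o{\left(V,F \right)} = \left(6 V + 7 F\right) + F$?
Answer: $1170$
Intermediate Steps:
$o{\left(V,F \right)} = 6 V + 8 F$
$- 39 \left(-30 + o{\left(\left(-1\right) \left(-4\right),-3 \right)}\right) = - 39 \left(-30 + \left(6 \left(\left(-1\right) \left(-4\right)\right) + 8 \left(-3\right)\right)\right) = - 39 \left(-30 + \left(6 \cdot 4 - 24\right)\right) = - 39 \left(-30 + \left(24 - 24\right)\right) = - 39 \left(-30 + 0\right) = \left(-39\right) \left(-30\right) = 1170$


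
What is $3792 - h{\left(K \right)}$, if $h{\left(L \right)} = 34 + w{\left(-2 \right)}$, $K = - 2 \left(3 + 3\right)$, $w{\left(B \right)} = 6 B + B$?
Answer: $3772$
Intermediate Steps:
$w{\left(B \right)} = 7 B$
$K = -12$ ($K = \left(-2\right) 6 = -12$)
$h{\left(L \right)} = 20$ ($h{\left(L \right)} = 34 + 7 \left(-2\right) = 34 - 14 = 20$)
$3792 - h{\left(K \right)} = 3792 - 20 = 3772$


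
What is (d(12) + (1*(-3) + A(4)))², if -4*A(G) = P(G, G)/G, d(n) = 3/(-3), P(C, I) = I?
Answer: 289/16 ≈ 18.063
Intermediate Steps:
d(n) = -1 (d(n) = 3*(-⅓) = -1)
A(G) = -¼ (A(G) = -G/(4*G) = -¼*1 = -¼)
(d(12) + (1*(-3) + A(4)))² = (-1 + (1*(-3) - ¼))² = (-1 + (-3 - ¼))² = (-1 - 13/4)² = (-17/4)² = 289/16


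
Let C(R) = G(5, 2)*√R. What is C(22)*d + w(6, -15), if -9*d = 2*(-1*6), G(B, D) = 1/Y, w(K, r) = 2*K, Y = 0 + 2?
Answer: 12 + 2*√22/3 ≈ 15.127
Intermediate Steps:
Y = 2
G(B, D) = ½ (G(B, D) = 1/2 = ½)
d = 4/3 (d = -2*(-1*6)/9 = -2*(-6)/9 = -⅑*(-12) = 4/3 ≈ 1.3333)
C(R) = √R/2
C(22)*d + w(6, -15) = (√22/2)*(4/3) + 2*6 = 2*√22/3 + 12 = 12 + 2*√22/3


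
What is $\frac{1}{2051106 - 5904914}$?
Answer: $- \frac{1}{3853808} \approx -2.5948 \cdot 10^{-7}$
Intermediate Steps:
$\frac{1}{2051106 - 5904914} = \frac{1}{-3853808} = - \frac{1}{3853808}$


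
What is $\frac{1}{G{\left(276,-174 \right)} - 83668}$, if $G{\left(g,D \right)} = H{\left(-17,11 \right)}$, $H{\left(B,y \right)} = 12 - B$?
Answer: $- \frac{1}{83639} \approx -1.1956 \cdot 10^{-5}$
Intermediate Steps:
$G{\left(g,D \right)} = 29$ ($G{\left(g,D \right)} = 12 - -17 = 12 + 17 = 29$)
$\frac{1}{G{\left(276,-174 \right)} - 83668} = \frac{1}{29 - 83668} = \frac{1}{-83639} = - \frac{1}{83639}$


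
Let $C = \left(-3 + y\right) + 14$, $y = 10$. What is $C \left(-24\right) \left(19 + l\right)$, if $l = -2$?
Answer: $-8568$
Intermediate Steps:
$C = 21$ ($C = \left(-3 + 10\right) + 14 = 7 + 14 = 21$)
$C \left(-24\right) \left(19 + l\right) = 21 \left(-24\right) \left(19 - 2\right) = \left(-504\right) 17 = -8568$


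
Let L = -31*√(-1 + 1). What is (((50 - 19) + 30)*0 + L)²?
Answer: 0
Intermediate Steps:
L = 0 (L = -31*√0 = -31*0 = 0)
(((50 - 19) + 30)*0 + L)² = (((50 - 19) + 30)*0 + 0)² = ((31 + 30)*0 + 0)² = (61*0 + 0)² = (0 + 0)² = 0² = 0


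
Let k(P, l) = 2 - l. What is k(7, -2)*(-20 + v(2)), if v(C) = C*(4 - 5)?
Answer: -88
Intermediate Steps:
v(C) = -C (v(C) = C*(-1) = -C)
k(7, -2)*(-20 + v(2)) = (2 - 1*(-2))*(-20 - 1*2) = (2 + 2)*(-20 - 2) = 4*(-22) = -88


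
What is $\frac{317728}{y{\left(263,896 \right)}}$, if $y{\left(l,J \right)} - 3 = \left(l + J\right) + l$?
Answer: $\frac{317728}{1425} \approx 222.97$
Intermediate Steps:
$y{\left(l,J \right)} = 3 + J + 2 l$ ($y{\left(l,J \right)} = 3 + \left(\left(l + J\right) + l\right) = 3 + \left(\left(J + l\right) + l\right) = 3 + \left(J + 2 l\right) = 3 + J + 2 l$)
$\frac{317728}{y{\left(263,896 \right)}} = \frac{317728}{3 + 896 + 2 \cdot 263} = \frac{317728}{3 + 896 + 526} = \frac{317728}{1425}$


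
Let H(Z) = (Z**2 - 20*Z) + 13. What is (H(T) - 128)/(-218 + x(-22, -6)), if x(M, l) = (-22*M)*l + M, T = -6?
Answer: -41/3144 ≈ -0.013041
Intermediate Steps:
x(M, l) = M - 22*M*l (x(M, l) = -22*M*l + M = M - 22*M*l)
H(Z) = 13 + Z**2 - 20*Z
(H(T) - 128)/(-218 + x(-22, -6)) = ((13 + (-6)**2 - 20*(-6)) - 128)/(-218 - 22*(1 - 22*(-6))) = ((13 + 36 + 120) - 128)/(-218 - 22*(1 + 132)) = (169 - 128)/(-218 - 22*133) = 41/(-218 - 2926) = 41/(-3144) = 41*(-1/3144) = -41/3144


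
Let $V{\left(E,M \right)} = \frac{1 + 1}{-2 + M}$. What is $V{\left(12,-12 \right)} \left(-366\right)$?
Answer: $\frac{366}{7} \approx 52.286$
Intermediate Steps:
$V{\left(E,M \right)} = \frac{2}{-2 + M}$
$V{\left(12,-12 \right)} \left(-366\right) = \frac{2}{-2 - 12} \left(-366\right) = \frac{2}{-14} \left(-366\right) = 2 \left(- \frac{1}{14}\right) \left(-366\right) = \left(- \frac{1}{7}\right) \left(-366\right) = \frac{366}{7}$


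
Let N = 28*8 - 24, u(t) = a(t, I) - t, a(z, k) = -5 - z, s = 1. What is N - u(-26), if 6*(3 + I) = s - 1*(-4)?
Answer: 153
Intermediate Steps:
I = -13/6 (I = -3 + (1 - 1*(-4))/6 = -3 + (1 + 4)/6 = -3 + (1/6)*5 = -3 + 5/6 = -13/6 ≈ -2.1667)
u(t) = -5 - 2*t (u(t) = (-5 - t) - t = -5 - 2*t)
N = 200 (N = 224 - 24 = 200)
N - u(-26) = 200 - (-5 - 2*(-26)) = 200 - (-5 + 52) = 200 - 1*47 = 200 - 47 = 153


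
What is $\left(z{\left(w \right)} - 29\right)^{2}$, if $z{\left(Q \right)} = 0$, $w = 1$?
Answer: $841$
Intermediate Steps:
$\left(z{\left(w \right)} - 29\right)^{2} = \left(0 - 29\right)^{2} = \left(-29\right)^{2} = 841$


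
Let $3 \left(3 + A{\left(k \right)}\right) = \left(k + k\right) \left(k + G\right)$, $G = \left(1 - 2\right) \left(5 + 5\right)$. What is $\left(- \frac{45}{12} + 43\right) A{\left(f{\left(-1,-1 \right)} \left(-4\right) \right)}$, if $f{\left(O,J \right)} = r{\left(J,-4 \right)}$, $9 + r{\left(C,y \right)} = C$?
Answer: $\frac{125129}{4} \approx 31282.0$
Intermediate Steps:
$G = -10$ ($G = \left(-1\right) 10 = -10$)
$r{\left(C,y \right)} = -9 + C$
$f{\left(O,J \right)} = -9 + J$
$A{\left(k \right)} = -3 + \frac{2 k \left(-10 + k\right)}{3}$ ($A{\left(k \right)} = -3 + \frac{\left(k + k\right) \left(k - 10\right)}{3} = -3 + \frac{2 k \left(-10 + k\right)}{3}$)
$\left(- \frac{45}{12} + 43\right) A{\left(f{\left(-1,-1 \right)} \left(-4\right) \right)} = \left(- \frac{45}{12} + 43\right) \left(-3 - \frac{20 \left(-9 - 1\right) \left(-4\right)}{3} + \frac{2 \left(\left(-9 - 1\right) \left(-4\right)\right)^{2}}{3}\right) = \left(\left(-45\right) \frac{1}{12} + 43\right) \left(-3 - \frac{20 \left(\left(-10\right) \left(-4\right)\right)}{3} + \frac{2 \left(\left(-10\right) \left(-4\right)\right)^{2}}{3}\right) = \left(- \frac{15}{4} + 43\right) \left(-3 - \frac{800}{3} + \frac{2 \cdot 40^{2}}{3}\right) = \frac{157 \left(-3 - \frac{800}{3} + \frac{2}{3} \cdot 1600\right)}{4} = \frac{157 \left(-3 - \frac{800}{3} + \frac{3200}{3}\right)}{4} = \frac{157}{4} \cdot 797 = \frac{125129}{4}$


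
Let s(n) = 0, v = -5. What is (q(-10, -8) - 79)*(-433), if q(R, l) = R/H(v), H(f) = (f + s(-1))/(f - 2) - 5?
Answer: 99590/3 ≈ 33197.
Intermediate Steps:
H(f) = -5 + f/(-2 + f) (H(f) = (f + 0)/(f - 2) - 5 = f/(-2 + f) - 5 = -5 + f/(-2 + f))
q(R, l) = -7*R/30 (q(R, l) = R/((2*(5 - 2*(-5))/(-2 - 5))) = R/((2*(5 + 10)/(-7))) = R/((2*(-1/7)*15)) = R/(-30/7) = R*(-7/30) = -7*R/30)
(q(-10, -8) - 79)*(-433) = (-7/30*(-10) - 79)*(-433) = (7/3 - 79)*(-433) = -230/3*(-433) = 99590/3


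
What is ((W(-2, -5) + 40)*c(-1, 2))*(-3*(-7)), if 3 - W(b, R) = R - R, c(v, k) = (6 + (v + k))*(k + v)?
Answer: 6321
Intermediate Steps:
c(v, k) = (k + v)*(6 + k + v) (c(v, k) = (6 + (k + v))*(k + v) = (6 + k + v)*(k + v) = (k + v)*(6 + k + v))
W(b, R) = 3 (W(b, R) = 3 - (R - R) = 3 - 1*0 = 3 + 0 = 3)
((W(-2, -5) + 40)*c(-1, 2))*(-3*(-7)) = ((3 + 40)*(2² + (-1)² + 6*2 + 6*(-1) + 2*2*(-1)))*(-3*(-7)) = (43*(4 + 1 + 12 - 6 - 4))*21 = (43*7)*21 = 301*21 = 6321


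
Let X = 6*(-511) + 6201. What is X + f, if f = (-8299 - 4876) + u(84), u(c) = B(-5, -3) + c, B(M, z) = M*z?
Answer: -9941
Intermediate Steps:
u(c) = 15 + c (u(c) = -5*(-3) + c = 15 + c)
X = 3135 (X = -3066 + 6201 = 3135)
f = -13076 (f = (-8299 - 4876) + (15 + 84) = -13175 + 99 = -13076)
X + f = 3135 - 13076 = -9941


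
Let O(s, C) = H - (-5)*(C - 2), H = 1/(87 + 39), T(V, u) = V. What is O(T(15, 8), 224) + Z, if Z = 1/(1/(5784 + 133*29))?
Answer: 1354627/126 ≈ 10751.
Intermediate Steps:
H = 1/126 ≈ 0.0079365
O(s, C) = -1259/126 + 5*C (O(s, C) = 1/126 - (-5)*(C - 2) = 1/126 - (-5)*(-2 + C) = 1/126 - (10 - 5*C) = 1/126 + (-10 + 5*C) = -1259/126 + 5*C)
Z = 9641 (Z = 1/(1/(5784 + 3857)) = 1/(1/9641) = 9641)
O(T(15, 8), 224) + Z = (-1259/126 + 5*224) + 9641 = (-1259/126 + 1120) + 9641 = 139861/126 + 9641 = 1354627/126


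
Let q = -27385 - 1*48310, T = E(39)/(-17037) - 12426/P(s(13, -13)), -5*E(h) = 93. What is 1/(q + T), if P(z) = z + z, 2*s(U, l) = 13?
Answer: -369135/28294509692 ≈ -1.3046e-5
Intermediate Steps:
E(h) = -93/5 (E(h) = -⅕*93 = -93/5)
s(U, l) = 13/2 (s(U, l) = (½)*13 = 13/2)
P(z) = 2*z
T = -352835867/369135 (T = -93/5/(-17037) - 12426/(2*(13/2)) = -93/5*(-1/17037) - 12426/13 = 31/28395 - 12426*1/13 = 31/28395 - 12426/13 = -352835867/369135 ≈ -955.84)
q = -75695 (q = -27385 - 48310 = -75695)
1/(q + T) = 1/(-75695 - 352835867/369135) = 1/(-28294509692/369135) = -369135/28294509692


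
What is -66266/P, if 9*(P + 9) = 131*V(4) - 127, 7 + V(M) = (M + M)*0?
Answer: 66266/125 ≈ 530.13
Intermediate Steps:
V(M) = -7 (V(M) = -7 + (M + M)*0 = -7 + (2*M)*0 = -7 + 0 = -7)
P = -125 (P = -9 + (131*(-7) - 127)/9 = -9 + (-917 - 127)/9 = -9 + (⅑)*(-1044) = -9 - 116 = -125)
-66266/P = -66266/(-125) = -66266*(-1/125) = 66266/125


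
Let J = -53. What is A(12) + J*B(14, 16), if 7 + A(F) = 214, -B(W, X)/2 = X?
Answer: 1903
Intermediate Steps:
B(W, X) = -2*X
A(F) = 207 (A(F) = -7 + 214 = 207)
A(12) + J*B(14, 16) = 207 - (-106)*16 = 207 - 53*(-32) = 207 + 1696 = 1903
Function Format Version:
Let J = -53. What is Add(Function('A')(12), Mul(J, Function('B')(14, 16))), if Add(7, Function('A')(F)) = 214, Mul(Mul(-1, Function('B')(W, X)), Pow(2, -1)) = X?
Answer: 1903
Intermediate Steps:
Function('B')(W, X) = Mul(-2, X)
Function('A')(F) = 207 (Function('A')(F) = Add(-7, 214) = 207)
Add(Function('A')(12), Mul(J, Function('B')(14, 16))) = Add(207, Mul(-53, Mul(-2, 16))) = Add(207, Mul(-53, -32)) = Add(207, 1696) = 1903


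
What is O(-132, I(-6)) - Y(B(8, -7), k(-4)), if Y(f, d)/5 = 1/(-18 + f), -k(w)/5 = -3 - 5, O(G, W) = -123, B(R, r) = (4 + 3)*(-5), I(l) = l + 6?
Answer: -6514/53 ≈ -122.91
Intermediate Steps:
I(l) = 6 + l
B(R, r) = -35 (B(R, r) = 7*(-5) = -35)
k(w) = 40 (k(w) = -5*(-3 - 5) = -5*(-8) = 40)
Y(f, d) = 5/(-18 + f)
O(-132, I(-6)) - Y(B(8, -7), k(-4)) = -123 - 5/(-18 - 35) = -123 - 5/(-53) = -123 - 5*(-1)/53 = -123 - 1*(-5/53) = -123 + 5/53 = -6514/53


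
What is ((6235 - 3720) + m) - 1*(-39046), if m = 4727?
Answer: 46288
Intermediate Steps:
((6235 - 3720) + m) - 1*(-39046) = ((6235 - 3720) + 4727) - 1*(-39046) = (2515 + 4727) + 39046 = 7242 + 39046 = 46288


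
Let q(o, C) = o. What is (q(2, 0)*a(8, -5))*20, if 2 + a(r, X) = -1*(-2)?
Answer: 0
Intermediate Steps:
a(r, X) = 0 (a(r, X) = -2 - 1*(-2) = -2 + 2 = 0)
(q(2, 0)*a(8, -5))*20 = (2*0)*20 = 0*20 = 0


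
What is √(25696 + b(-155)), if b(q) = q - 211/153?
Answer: √66428554/51 ≈ 159.81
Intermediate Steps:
b(q) = -211/153 + q (b(q) = q - 211*1/153 = q - 211/153 = -211/153 + q)
√(25696 + b(-155)) = √(25696 + (-211/153 - 155)) = √(25696 - 23926/153) = √(3907562/153) = √66428554/51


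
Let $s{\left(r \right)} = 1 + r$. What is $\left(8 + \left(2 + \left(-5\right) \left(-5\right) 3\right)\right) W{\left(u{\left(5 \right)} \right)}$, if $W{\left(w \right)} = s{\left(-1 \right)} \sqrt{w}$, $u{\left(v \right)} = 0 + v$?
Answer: $0$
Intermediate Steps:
$u{\left(v \right)} = v$
$W{\left(w \right)} = 0$ ($W{\left(w \right)} = \left(1 - 1\right) \sqrt{w} = 0 \sqrt{w} = 0$)
$\left(8 + \left(2 + \left(-5\right) \left(-5\right) 3\right)\right) W{\left(u{\left(5 \right)} \right)} = \left(8 + \left(2 + \left(-5\right) \left(-5\right) 3\right)\right) 0 = \left(8 + \left(2 + 25 \cdot 3\right)\right) 0 = \left(8 + \left(2 + 75\right)\right) 0 = \left(8 + 77\right) 0 = 85 \cdot 0 = 0$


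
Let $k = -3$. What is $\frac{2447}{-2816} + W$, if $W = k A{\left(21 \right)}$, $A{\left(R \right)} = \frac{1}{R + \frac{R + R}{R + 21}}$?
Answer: $- \frac{2831}{2816} \approx -1.0053$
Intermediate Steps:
$A{\left(R \right)} = \frac{1}{R + \frac{2 R}{21 + R}}$
$W = - \frac{3}{22}$ ($W = - 3 \frac{21 + 21}{21 \left(23 + 21\right)} = - 3 \cdot \frac{1}{21} \cdot \frac{1}{44} \cdot 42 = \left(-3\right) \frac{1}{22} = - \frac{3}{22} \approx -0.13636$)
$\frac{2447}{-2816} + W = \frac{2447}{-2816} - \frac{3}{22} = 2447 \left(- \frac{1}{2816}\right) - \frac{3}{22} = - \frac{2447}{2816} - \frac{3}{22} = - \frac{2831}{2816}$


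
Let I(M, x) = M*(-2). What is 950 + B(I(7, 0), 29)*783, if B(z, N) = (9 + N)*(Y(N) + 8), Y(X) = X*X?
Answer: 25262096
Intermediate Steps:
I(M, x) = -2*M
Y(X) = X²
B(z, N) = (8 + N²)*(9 + N) (B(z, N) = (9 + N)*(N² + 8) = (9 + N)*(8 + N²) = (8 + N²)*(9 + N))
950 + B(I(7, 0), 29)*783 = 950 + (72 + 29³ + 8*29 + 9*29²)*783 = 950 + (72 + 24389 + 232 + 9*841)*783 = 950 + (72 + 24389 + 232 + 7569)*783 = 950 + 32262*783 = 950 + 25261146 = 25262096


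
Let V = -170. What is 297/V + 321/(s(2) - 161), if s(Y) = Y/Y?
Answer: -10209/2720 ≈ -3.7533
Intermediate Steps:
s(Y) = 1
297/V + 321/(s(2) - 161) = 297/(-170) + 321/(1 - 161) = 297*(-1/170) + 321/(-160) = -297/170 + 321*(-1/160) = -297/170 - 321/160 = -10209/2720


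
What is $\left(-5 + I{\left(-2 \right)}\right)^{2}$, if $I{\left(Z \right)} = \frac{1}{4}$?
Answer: $\frac{361}{16} \approx 22.563$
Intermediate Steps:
$I{\left(Z \right)} = \frac{1}{4}$
$\left(-5 + I{\left(-2 \right)}\right)^{2} = \left(-5 + \frac{1}{4}\right)^{2} = \left(- \frac{19}{4}\right)^{2} = \frac{361}{16}$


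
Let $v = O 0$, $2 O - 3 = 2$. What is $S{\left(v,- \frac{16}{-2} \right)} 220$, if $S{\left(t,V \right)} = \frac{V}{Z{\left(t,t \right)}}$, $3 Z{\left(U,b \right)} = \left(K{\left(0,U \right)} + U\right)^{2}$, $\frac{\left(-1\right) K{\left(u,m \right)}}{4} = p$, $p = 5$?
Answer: $\frac{66}{5} \approx 13.2$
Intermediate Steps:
$O = \frac{5}{2}$ ($O = \frac{3}{2} + \frac{1}{2} \cdot 2 = \frac{3}{2} + 1 = \frac{5}{2} \approx 2.5$)
$v = 0$ ($v = \frac{5}{2} \cdot 0 = 0$)
$K{\left(u,m \right)} = -20$ ($K{\left(u,m \right)} = \left(-4\right) 5 = -20$)
$Z{\left(U,b \right)} = \frac{\left(-20 + U\right)^{2}}{3}$
$S{\left(t,V \right)} = \frac{3 V}{\left(-20 + t\right)^{2}}$ ($S{\left(t,V \right)} = \frac{V}{\frac{1}{3} \left(-20 + t\right)^{2}} = V \frac{3}{\left(-20 + t\right)^{2}} = \frac{3 V}{\left(-20 + t\right)^{2}}$)
$S{\left(v,- \frac{16}{-2} \right)} 220 = \frac{3 \left(- \frac{16}{-2}\right)}{\left(-20 + 0\right)^{2}} \cdot 220 = \frac{3 \left(\left(-16\right) \left(- \frac{1}{2}\right)\right)}{400} \cdot 220 = 3 \cdot 8 \cdot \frac{1}{400} \cdot 220 = \frac{3}{50} \cdot 220 = \frac{66}{5}$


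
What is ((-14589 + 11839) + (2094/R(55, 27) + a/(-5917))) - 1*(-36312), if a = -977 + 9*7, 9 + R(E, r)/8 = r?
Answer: 4768159465/142008 ≈ 33577.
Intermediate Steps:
R(E, r) = -72 + 8*r
a = -914 (a = -977 + 63 = -914)
((-14589 + 11839) + (2094/R(55, 27) + a/(-5917))) - 1*(-36312) = ((-14589 + 11839) + (2094/(-72 + 8*27) - 914/(-5917))) - 1*(-36312) = (-2750 + (2094/(-72 + 216) - 914*(-1/5917))) + 36312 = (-2750 + (2094/144 + 914/5917)) + 36312 = (-2750 + (2094*(1/144) + 914/5917)) + 36312 = (-2750 + (349/24 + 914/5917)) + 36312 = (-2750 + 2086969/142008) + 36312 = -388435031/142008 + 36312 = 4768159465/142008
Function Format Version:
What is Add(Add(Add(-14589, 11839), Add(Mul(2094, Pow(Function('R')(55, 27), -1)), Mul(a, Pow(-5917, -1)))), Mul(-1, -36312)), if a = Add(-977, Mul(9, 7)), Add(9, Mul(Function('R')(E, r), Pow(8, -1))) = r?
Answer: Rational(4768159465, 142008) ≈ 33577.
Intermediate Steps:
Function('R')(E, r) = Add(-72, Mul(8, r))
a = -914 (a = Add(-977, 63) = -914)
Add(Add(Add(-14589, 11839), Add(Mul(2094, Pow(Function('R')(55, 27), -1)), Mul(a, Pow(-5917, -1)))), Mul(-1, -36312)) = Add(Add(Add(-14589, 11839), Add(Mul(2094, Pow(Add(-72, Mul(8, 27)), -1)), Mul(-914, Pow(-5917, -1)))), Mul(-1, -36312)) = Add(Add(-2750, Add(Mul(2094, Pow(Add(-72, 216), -1)), Mul(-914, Rational(-1, 5917)))), 36312) = Add(Add(-2750, Add(Mul(2094, Pow(144, -1)), Rational(914, 5917))), 36312) = Add(Add(-2750, Add(Mul(2094, Rational(1, 144)), Rational(914, 5917))), 36312) = Add(Add(-2750, Add(Rational(349, 24), Rational(914, 5917))), 36312) = Add(Add(-2750, Rational(2086969, 142008)), 36312) = Add(Rational(-388435031, 142008), 36312) = Rational(4768159465, 142008)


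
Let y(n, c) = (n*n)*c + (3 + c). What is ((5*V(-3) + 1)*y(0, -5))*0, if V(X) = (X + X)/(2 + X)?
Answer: 0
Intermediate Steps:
V(X) = 2*X/(2 + X) (V(X) = (2*X)/(2 + X) = 2*X/(2 + X))
y(n, c) = 3 + c + c*n² (y(n, c) = n²*c + (3 + c) = c*n² + (3 + c) = 3 + c + c*n²)
((5*V(-3) + 1)*y(0, -5))*0 = ((5*(2*(-3)/(2 - 3)) + 1)*(3 - 5 - 5*0²))*0 = ((5*(2*(-3)/(-1)) + 1)*(3 - 5 - 5*0))*0 = ((5*(2*(-3)*(-1)) + 1)*(3 - 5 + 0))*0 = ((5*6 + 1)*(-2))*0 = ((30 + 1)*(-2))*0 = (31*(-2))*0 = -62*0 = 0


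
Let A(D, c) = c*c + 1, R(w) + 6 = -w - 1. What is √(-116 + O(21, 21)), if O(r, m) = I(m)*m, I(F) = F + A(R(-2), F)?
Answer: √9607 ≈ 98.015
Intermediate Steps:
R(w) = -7 - w (R(w) = -6 + (-w - 1) = -6 + (-1 - w) = -7 - w)
A(D, c) = 1 + c² (A(D, c) = c² + 1 = 1 + c²)
I(F) = 1 + F + F² (I(F) = F + (1 + F²) = 1 + F + F²)
O(r, m) = m*(1 + m + m²) (O(r, m) = (1 + m + m²)*m = m*(1 + m + m²))
√(-116 + O(21, 21)) = √(-116 + 21*(1 + 21 + 21²)) = √(-116 + 21*(1 + 21 + 441)) = √(-116 + 21*463) = √(-116 + 9723) = √9607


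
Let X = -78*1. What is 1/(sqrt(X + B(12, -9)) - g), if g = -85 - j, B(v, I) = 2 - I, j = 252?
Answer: 337/113636 - I*sqrt(67)/113636 ≈ 0.0029656 - 7.2031e-5*I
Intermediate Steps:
X = -78
g = -337 (g = -85 - 1*252 = -85 - 252 = -337)
1/(sqrt(X + B(12, -9)) - g) = 1/(sqrt(-78 + (2 - 1*(-9))) - 1*(-337)) = 1/(sqrt(-78 + (2 + 9)) + 337) = 1/(sqrt(-78 + 11) + 337) = 1/(sqrt(-67) + 337) = 1/(I*sqrt(67) + 337) = 1/(337 + I*sqrt(67))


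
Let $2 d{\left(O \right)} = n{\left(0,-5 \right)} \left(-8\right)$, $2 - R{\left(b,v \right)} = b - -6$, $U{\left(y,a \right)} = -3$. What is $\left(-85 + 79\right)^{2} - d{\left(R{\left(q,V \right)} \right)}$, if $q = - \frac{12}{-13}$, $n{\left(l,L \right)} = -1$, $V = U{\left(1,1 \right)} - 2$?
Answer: $32$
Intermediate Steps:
$V = -5$ ($V = -3 - 2 = -5$)
$q = \frac{12}{13}$ ($q = \left(-12\right) \left(- \frac{1}{13}\right) = \frac{12}{13} \approx 0.92308$)
$R{\left(b,v \right)} = -4 - b$ ($R{\left(b,v \right)} = 2 - \left(b - -6\right) = 2 - \left(b + 6\right) = 2 - \left(6 + b\right) = -4 - b$)
$d{\left(O \right)} = 4$ ($d{\left(O \right)} = \frac{\left(-1\right) \left(-8\right)}{2} = \frac{1}{2} \cdot 8 = 4$)
$\left(-85 + 79\right)^{2} - d{\left(R{\left(q,V \right)} \right)} = \left(-85 + 79\right)^{2} - 4 = \left(-6\right)^{2} - 4 = 36 - 4 = 32$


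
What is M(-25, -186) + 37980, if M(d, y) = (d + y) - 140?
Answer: 37629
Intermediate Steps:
M(d, y) = -140 + d + y
M(-25, -186) + 37980 = (-140 - 25 - 186) + 37980 = -351 + 37980 = 37629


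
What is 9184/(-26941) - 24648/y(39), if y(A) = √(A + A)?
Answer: -9184/26941 - 316*√78 ≈ -2791.2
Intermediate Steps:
y(A) = √2*√A (y(A) = √(2*A) = √2*√A)
9184/(-26941) - 24648/y(39) = 9184/(-26941) - 24648*√78/78 = 9184*(-1/26941) - 24648*√78/78 = -9184/26941 - 316*√78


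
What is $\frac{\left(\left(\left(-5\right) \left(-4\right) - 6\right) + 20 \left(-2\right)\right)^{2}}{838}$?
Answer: $\frac{338}{419} \approx 0.80668$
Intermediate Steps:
$\frac{\left(\left(\left(-5\right) \left(-4\right) - 6\right) + 20 \left(-2\right)\right)^{2}}{838} = \left(\left(20 - 6\right) - 40\right)^{2} \cdot \frac{1}{838} = \left(14 - 40\right)^{2} \cdot \frac{1}{838} = \left(-26\right)^{2} \cdot \frac{1}{838} = 676 \cdot \frac{1}{838} = \frac{338}{419}$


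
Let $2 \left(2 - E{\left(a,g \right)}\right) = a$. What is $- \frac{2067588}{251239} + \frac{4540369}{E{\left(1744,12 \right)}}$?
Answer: $- \frac{1142516568751}{218577930} \approx -5227.0$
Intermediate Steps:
$E{\left(a,g \right)} = 2 - \frac{a}{2}$
$- \frac{2067588}{251239} + \frac{4540369}{E{\left(1744,12 \right)}} = - \frac{2067588}{251239} + \frac{4540369}{2 - 872} = \left(-2067588\right) \frac{1}{251239} + \frac{4540369}{2 - 872} = - \frac{2067588}{251239} + \frac{4540369}{-870} = - \frac{2067588}{251239} + 4540369 \left(- \frac{1}{870}\right) = - \frac{2067588}{251239} - \frac{4540369}{870} = - \frac{1142516568751}{218577930}$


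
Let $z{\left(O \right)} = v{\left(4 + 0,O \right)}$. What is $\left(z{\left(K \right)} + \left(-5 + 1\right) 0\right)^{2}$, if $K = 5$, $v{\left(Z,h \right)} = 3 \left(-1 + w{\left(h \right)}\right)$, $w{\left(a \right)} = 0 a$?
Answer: $9$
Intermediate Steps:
$w{\left(a \right)} = 0$
$v{\left(Z,h \right)} = -3$ ($v{\left(Z,h \right)} = 3 \left(-1 + 0\right) = 3 \left(-1\right) = -3$)
$z{\left(O \right)} = -3$
$\left(z{\left(K \right)} + \left(-5 + 1\right) 0\right)^{2} = \left(-3 + \left(-5 + 1\right) 0\right)^{2} = \left(-3 - 0\right)^{2} = \left(-3 + 0\right)^{2} = \left(-3\right)^{2} = 9$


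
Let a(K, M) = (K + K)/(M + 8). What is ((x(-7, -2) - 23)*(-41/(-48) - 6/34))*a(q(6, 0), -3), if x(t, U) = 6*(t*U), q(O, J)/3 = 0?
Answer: 0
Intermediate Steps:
q(O, J) = 0 (q(O, J) = 3*0 = 0)
a(K, M) = 2*K/(8 + M) (a(K, M) = (2*K)/(8 + M) = 2*K/(8 + M))
x(t, U) = 6*U*t (x(t, U) = 6*(U*t) = 6*U*t)
((x(-7, -2) - 23)*(-41/(-48) - 6/34))*a(q(6, 0), -3) = ((6*(-2)*(-7) - 23)*(-41/(-48) - 6/34))*(2*0/(8 - 3)) = ((84 - 23)*(-41*(-1/48) - 6*1/34))*(2*0/5) = (61*(41/48 - 3/17))*(2*0*(1/5)) = (61*(553/816))*0 = (33733/816)*0 = 0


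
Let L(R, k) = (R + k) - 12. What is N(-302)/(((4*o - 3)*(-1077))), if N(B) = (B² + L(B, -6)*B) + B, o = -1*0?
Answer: 20838/359 ≈ 58.045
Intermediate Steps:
o = 0
L(R, k) = -12 + R + k
N(B) = B + B² + B*(-18 + B) (N(B) = (B² + (-12 + B - 6)*B) + B = (B² + (-18 + B)*B) + B = (B² + B*(-18 + B)) + B = B + B² + B*(-18 + B))
N(-302)/(((4*o - 3)*(-1077))) = (-302*(-17 + 2*(-302)))/(((4*0 - 3)*(-1077))) = (-302*(-17 - 604))/(((0 - 3)*(-1077))) = (-302*(-621))/((-3*(-1077))) = 187542/3231 = 187542*(1/3231) = 20838/359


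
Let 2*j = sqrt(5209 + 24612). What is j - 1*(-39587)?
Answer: 39587 + sqrt(29821)/2 ≈ 39673.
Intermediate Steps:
j = sqrt(29821)/2 (j = sqrt(5209 + 24612)/2 = sqrt(29821)/2 ≈ 86.344)
j - 1*(-39587) = sqrt(29821)/2 - 1*(-39587) = sqrt(29821)/2 + 39587 = 39587 + sqrt(29821)/2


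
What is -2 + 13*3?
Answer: 37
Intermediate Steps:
-2 + 13*3 = -2 + 39 = 37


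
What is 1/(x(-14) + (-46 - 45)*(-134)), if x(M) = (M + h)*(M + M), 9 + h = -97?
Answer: 1/15554 ≈ 6.4292e-5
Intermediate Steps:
h = -106 (h = -9 - 97 = -106)
x(M) = 2*M*(-106 + M) (x(M) = (M - 106)*(M + M) = (-106 + M)*(2*M) = 2*M*(-106 + M))
1/(x(-14) + (-46 - 45)*(-134)) = 1/(2*(-14)*(-106 - 14) + (-46 - 45)*(-134)) = 1/(2*(-14)*(-120) - 91*(-134)) = 1/(3360 + 12194) = 1/15554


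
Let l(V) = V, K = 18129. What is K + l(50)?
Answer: 18179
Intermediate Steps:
K + l(50) = 18129 + 50 = 18179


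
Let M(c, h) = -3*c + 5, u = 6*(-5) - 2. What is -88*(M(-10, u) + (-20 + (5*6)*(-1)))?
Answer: 1320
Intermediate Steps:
u = -32 (u = -30 - 2 = -32)
M(c, h) = 5 - 3*c
-88*(M(-10, u) + (-20 + (5*6)*(-1))) = -88*((5 - 3*(-10)) + (-20 + (5*6)*(-1))) = -88*((5 + 30) + (-20 + 30*(-1))) = -88*(35 + (-20 - 30)) = -88*(35 - 50) = -88*(-15) = 1320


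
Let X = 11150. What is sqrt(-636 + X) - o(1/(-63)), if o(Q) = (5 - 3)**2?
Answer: -4 + sqrt(10514) ≈ 98.538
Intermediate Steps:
o(Q) = 4 (o(Q) = 2**2 = 4)
sqrt(-636 + X) - o(1/(-63)) = sqrt(-636 + 11150) - 1*4 = sqrt(10514) - 4 = -4 + sqrt(10514)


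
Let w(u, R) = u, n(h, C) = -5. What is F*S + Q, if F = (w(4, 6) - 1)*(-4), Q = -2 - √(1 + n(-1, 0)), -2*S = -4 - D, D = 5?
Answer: -56 - 2*I ≈ -56.0 - 2.0*I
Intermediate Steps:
S = 9/2 (S = -(-4 - 1*5)/2 = -(-4 - 5)/2 = -½*(-9) = 9/2 ≈ 4.5000)
Q = -2 - 2*I (Q = -2 - √(1 - 5) = -2 - √(-4) = -2 - 2*I ≈ -2.0 - 2.0*I)
F = -12 (F = (4 - 1)*(-4) = 3*(-4) = -12)
F*S + Q = -12*9/2 + (-2 - 2*I) = -54 + (-2 - 2*I) = -56 - 2*I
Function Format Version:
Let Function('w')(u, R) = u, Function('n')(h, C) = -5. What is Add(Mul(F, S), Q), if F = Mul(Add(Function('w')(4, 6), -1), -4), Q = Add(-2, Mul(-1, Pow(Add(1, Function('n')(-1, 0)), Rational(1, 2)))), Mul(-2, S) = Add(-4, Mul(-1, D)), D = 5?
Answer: Add(-56, Mul(-2, I)) ≈ Add(-56.000, Mul(-2.0000, I))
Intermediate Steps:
S = Rational(9, 2) (S = Mul(Rational(-1, 2), Add(-4, Mul(-1, 5))) = Mul(Rational(-1, 2), Add(-4, -5)) = Mul(Rational(-1, 2), -9) = Rational(9, 2) ≈ 4.5000)
Q = Add(-2, Mul(-2, I)) (Q = Add(-2, Mul(-1, Pow(Add(1, -5), Rational(1, 2)))) = Add(-2, Mul(-1, Pow(-4, Rational(1, 2)))) = Add(-2, Mul(-1, Mul(2, I))) = Add(-2, Mul(-2, I)) ≈ Add(-2.0000, Mul(-2.0000, I)))
F = -12 (F = Mul(Add(4, -1), -4) = Mul(3, -4) = -12)
Add(Mul(F, S), Q) = Add(Mul(-12, Rational(9, 2)), Add(-2, Mul(-2, I))) = Add(-54, Add(-2, Mul(-2, I))) = Add(-56, Mul(-2, I))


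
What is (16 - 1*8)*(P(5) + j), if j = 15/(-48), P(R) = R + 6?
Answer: 171/2 ≈ 85.500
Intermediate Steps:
P(R) = 6 + R
j = -5/16 (j = 15*(-1/48) = -5/16 ≈ -0.31250)
(16 - 1*8)*(P(5) + j) = (16 - 1*8)*((6 + 5) - 5/16) = (16 - 8)*(11 - 5/16) = 8*(171/16) = 171/2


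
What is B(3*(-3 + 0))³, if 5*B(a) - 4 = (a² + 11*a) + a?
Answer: -12167/125 ≈ -97.336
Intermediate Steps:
B(a) = ⅘ + a²/5 + 12*a/5 (B(a) = ⅘ + ((a² + 11*a) + a)/5 = ⅘ + (a² + 12*a)/5 = ⅘ + (a²/5 + 12*a/5) = ⅘ + a²/5 + 12*a/5)
B(3*(-3 + 0))³ = (⅘ + (3*(-3 + 0))²/5 + 12*(3*(-3 + 0))/5)³ = (⅘ + (3*(-3))²/5 + 12*(3*(-3))/5)³ = (⅘ + (⅕)*(-9)² + (12/5)*(-9))³ = (⅘ + (⅕)*81 - 108/5)³ = (⅘ + 81/5 - 108/5)³ = (-23/5)³ = -12167/125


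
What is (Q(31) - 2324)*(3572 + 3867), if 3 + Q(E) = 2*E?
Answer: -16849335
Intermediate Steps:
Q(E) = -3 + 2*E
(Q(31) - 2324)*(3572 + 3867) = ((-3 + 2*31) - 2324)*(3572 + 3867) = ((-3 + 62) - 2324)*7439 = (59 - 2324)*7439 = -2265*7439 = -16849335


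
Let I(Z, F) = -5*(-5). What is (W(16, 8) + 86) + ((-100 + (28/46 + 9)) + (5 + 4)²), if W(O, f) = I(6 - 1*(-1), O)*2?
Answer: 2912/23 ≈ 126.61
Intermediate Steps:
I(Z, F) = 25
W(O, f) = 50 (W(O, f) = 25*2 = 50)
(W(16, 8) + 86) + ((-100 + (28/46 + 9)) + (5 + 4)²) = (50 + 86) + ((-100 + (28/46 + 9)) + (5 + 4)²) = 136 + ((-100 + (28*(1/46) + 9)) + 9²) = 136 + ((-100 + (14/23 + 9)) + 81) = 136 + ((-100 + 221/23) + 81) = 136 + (-2079/23 + 81) = 136 - 216/23 = 2912/23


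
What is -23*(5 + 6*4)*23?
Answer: -15341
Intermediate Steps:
-23*(5 + 6*4)*23 = -23*(5 + 24)*23 = -23*29*23 = -667*23 = -15341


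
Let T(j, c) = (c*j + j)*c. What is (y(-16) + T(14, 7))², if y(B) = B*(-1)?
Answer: 640000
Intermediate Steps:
y(B) = -B
T(j, c) = c*(j + c*j) (T(j, c) = (j + c*j)*c = c*(j + c*j))
(y(-16) + T(14, 7))² = (-1*(-16) + 7*14*(1 + 7))² = (16 + 7*14*8)² = (16 + 784)² = 800² = 640000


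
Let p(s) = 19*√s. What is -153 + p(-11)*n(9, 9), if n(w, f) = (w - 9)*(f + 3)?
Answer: -153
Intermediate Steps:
n(w, f) = (-9 + w)*(3 + f)
-153 + p(-11)*n(9, 9) = -153 + (19*√(-11))*(-27 - 9*9 + 3*9 + 9*9) = -153 + (19*(I*√11))*(-27 - 81 + 27 + 81) = -153 + (19*I*√11)*0 = -153 + 0 = -153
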